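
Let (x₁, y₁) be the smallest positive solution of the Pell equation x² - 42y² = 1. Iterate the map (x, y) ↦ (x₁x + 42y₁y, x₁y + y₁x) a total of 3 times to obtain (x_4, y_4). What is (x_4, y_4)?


Step 1: Find the fundamental solution (x₁, y₁) of x² - 42y² = 1.
  Expand √42 as a continued fraction. a₀ = ⌊√42⌋ = 6; iterate m_{k+1} = d_k·a_k − m_k, d_{k+1} = (42 − m_{k+1}²)/d_k, a_{k+1} = ⌊(a₀ + m_{k+1})/d_{k+1}⌋ (starting m₀ = 0, d₀ = 1), with convergents p_k = a_k·p_{k-1} + p_{k-2}, q_k = a_k·q_{k-1} + q_{k-2} (p₋₁ = 1, q₋₁ = 0):
  k = 0: a₀ = 6; p₀/q₀ = 6/1; p₀² − 42·q₀² = 36 − 42 = -6.
  k = 1: m = 6, d = 6, a = ⌊(6 + 6)/6⌋ = 2; p/q = (2·6 + 1)/(2·1 + 0) = 13/2; p² − 42·q² = 169 − 168 = 1.
  The first convergent with p² − 42·q² = 1 gives the fundamental solution (x₁, y₁) = (13, 2).
Step 2: Apply the recurrence (x_{n+1}, y_{n+1}) = (x₁x_n + 42y₁y_n, x₁y_n + y₁x_n) repeatedly.
  From (x_1, y_1) = (13, 2): x_2 = 13·13 + 42·2·2 = 337; y_2 = 13·2 + 2·13 = 52.
  From (x_2, y_2) = (337, 52): x_3 = 13·337 + 42·2·52 = 8749; y_3 = 13·52 + 2·337 = 1350.
  From (x_3, y_3) = (8749, 1350): x_4 = 13·8749 + 42·2·1350 = 227137; y_4 = 13·1350 + 2·8749 = 35048.
Step 3: Verify x_4² - 42·y_4² = 51591216769 - 51591216768 = 1 (should be 1). ✓

(x_1, y_1) = (13, 2); (x_4, y_4) = (227137, 35048).


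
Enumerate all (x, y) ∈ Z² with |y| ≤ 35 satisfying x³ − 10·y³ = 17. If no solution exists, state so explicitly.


The equation is x³ - 10y³ = 17. For fixed y, x³ = 10·y³ + 17, so a solution requires the RHS to be a perfect cube.
Strategy: iterate y from -35 to 35, compute RHS = 10·y³ + 17, and check whether it is a (positive or negative) perfect cube.
Check small values of y:
  y = 0: RHS = 17 is not a perfect cube.
  y = 1: RHS = 27 = (3)³ ⇒ x = 3 works.
  y = -1: RHS = 7 is not a perfect cube.
  y = 2: RHS = 97 is not a perfect cube.
  y = -2: RHS = -63 is not a perfect cube.
  y = 3: RHS = 287 is not a perfect cube.
  y = -3: RHS = -253 is not a perfect cube.
Continuing the search up to |y| = 35 finds no further solutions beyond those listed.
Collected solutions: (3, 1).

Solutions (with |y| ≤ 35): (3, 1).


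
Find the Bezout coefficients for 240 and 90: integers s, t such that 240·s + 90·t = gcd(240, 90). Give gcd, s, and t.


Euclidean algorithm on (240, 90) — divide until remainder is 0:
  240 = 2 · 90 + 60
  90 = 1 · 60 + 30
  60 = 2 · 30 + 0
gcd(240, 90) = 30.
Track Bezout coefficients alongside the remainders: start with r₀ = 240 = a·1 + b·0 (s = 1, t = 0) and r₁ = 90 = a·0 + b·1 (s = 0, t = 1); each new remainder r_{k+1} = r_{k-1} − q_k·r_k inherits s_{k+1} = s_{k-1} − q_k·s_k, t_{k+1} = t_{k-1} − q_k·t_k, so r_k = a·s_k + b·t_k at every step:
  q = 2: r = 60, s = 1 − 2·0 = 1, t = 0 − 2·1 = -2  (check: 240·1 + 90·(-2) = 60)
  q = 1: r = 30, s = 0 − 1·1 = -1, t = 1 − 1·(-2) = 3  (check: 240·(-1) + 90·3 = 30)
The row with r = 30 (the gcd) gives the Bezout coefficients s = -1, t = 3.
Result: 240 · (-1) + 90 · (3) = 30.

gcd(240, 90) = 30; s = -1, t = 3 (check: 240·(-1) + 90·3 = 30).


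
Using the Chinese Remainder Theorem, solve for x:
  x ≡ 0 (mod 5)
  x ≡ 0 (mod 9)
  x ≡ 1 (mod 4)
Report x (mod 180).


Moduli 5, 9, 4 are pairwise coprime; by CRT there is a unique solution modulo M = 5 · 9 · 4 = 180.
Solve pairwise, accumulating the modulus:
  Start with x ≡ 0 (mod 5).
  Combine with x ≡ 0 (mod 9): since gcd(5, 9) = 1, we get a unique residue mod 45.
    Write x = 0 + 5·t and substitute into x ≡ 0 (mod 9): 5·t ≡ 0 − 0 = 0 (mod 9).
    The inverse of 5 mod 9 is 2 (since 5·2 = 10 = 1·9 + 1), so t ≡ 2·0 = 0 ≡ 0 (mod 9).
    Then x = 0 + 5·0 = 0, valid modulo lcm(5, 9) = 45: x ≡ 0 (mod 45).
  Combine with x ≡ 1 (mod 4): since gcd(45, 4) = 1, we get a unique residue mod 180.
    Write x = 0 + 45·t and substitute into x ≡ 1 (mod 4): 45·t ≡ 1 − 0 = 1 (mod 4).
    Reduce coefficients mod 4: 1·t ≡ 1 (mod 4).
    So t ≡ 1 (mod 4).
    Then x = 0 + 45·1 = 45, valid modulo lcm(45, 4) = 180: x ≡ 45 (mod 180).
Verify: 45 mod 5 = 0 ✓, 45 mod 9 = 0 ✓, 45 mod 4 = 1 ✓.

x ≡ 45 (mod 180).


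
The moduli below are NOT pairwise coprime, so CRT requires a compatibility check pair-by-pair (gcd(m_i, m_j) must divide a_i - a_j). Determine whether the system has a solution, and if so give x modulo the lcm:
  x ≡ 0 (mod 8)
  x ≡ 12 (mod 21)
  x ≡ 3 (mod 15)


Moduli 8, 21, 15 are not pairwise coprime, so CRT works modulo lcm(m_i) when all pairwise compatibility conditions hold.
Pairwise compatibility: gcd(m_i, m_j) must divide a_i - a_j for every pair.
Merge one congruence at a time:
  Start: x ≡ 0 (mod 8).
  Combine with x ≡ 12 (mod 21): gcd(8, 21) = 1; 12 - 0 = 12, which IS divisible by 1, so compatible.
    Write x = 0 + 8·t and substitute into x ≡ 12 (mod 21): 8·t ≡ 12 − 0 = 12 (mod 21).
    The inverse of 8 mod 21 is 8 (since 8·8 = 64 = 3·21 + 1), so t ≡ 8·12 = 96 ≡ 12 (mod 21).
    Then x = 0 + 8·12 = 96, valid modulo lcm(8, 21) = 168: x ≡ 96 (mod 168).
  Combine with x ≡ 3 (mod 15): gcd(168, 15) = 3; 3 - 96 = -93, which IS divisible by 3, so compatible.
    Write x = 96 + 168·t and substitute into x ≡ 3 (mod 15): 168·t ≡ 3 − 96 = -93 (mod 15).
    Divide the congruence (and modulus) by g = 3: 56·t ≡ -31 (mod 5).
    Reduce coefficients mod 5: 1·t ≡ 4 (mod 5).
    So t ≡ 4 (mod 5).
    Then x = 96 + 168·4 = 768, valid modulo lcm(168, 15) = 840: x ≡ 768 (mod 840).
Verify: 768 mod 8 = 0, 768 mod 21 = 12, 768 mod 15 = 3.

x ≡ 768 (mod 840).


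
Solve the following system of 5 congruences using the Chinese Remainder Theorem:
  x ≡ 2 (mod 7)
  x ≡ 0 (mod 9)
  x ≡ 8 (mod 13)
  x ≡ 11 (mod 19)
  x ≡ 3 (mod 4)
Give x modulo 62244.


Product of moduli M = 7 · 9 · 13 · 19 · 4 = 62244.
Merge one congruence at a time:
  Start: x ≡ 2 (mod 7).
  Combine with x ≡ 0 (mod 9); new modulus lcm = 63.
    Write x = 2 + 7·t and substitute into x ≡ 0 (mod 9): 7·t ≡ 0 − 2 = -2 (mod 9).
    Reduce coefficients mod 9: 7·t ≡ 7 (mod 9).
    The inverse of 7 mod 9 is 4 (since 7·4 = 28 = 3·9 + 1), so t ≡ 4·7 = 28 ≡ 1 (mod 9).
    Then x = 2 + 7·1 = 9, valid modulo lcm(7, 9) = 63: x ≡ 9 (mod 63).
  Combine with x ≡ 8 (mod 13); new modulus lcm = 819.
    Write x = 9 + 63·t and substitute into x ≡ 8 (mod 13): 63·t ≡ 8 − 9 = -1 (mod 13).
    Reduce coefficients mod 13: 11·t ≡ 12 (mod 13).
    The inverse of 11 mod 13 is 6 (since 11·6 = 66 = 5·13 + 1), so t ≡ 6·12 = 72 ≡ 7 (mod 13).
    Then x = 9 + 63·7 = 450, valid modulo lcm(63, 13) = 819: x ≡ 450 (mod 819).
  Combine with x ≡ 11 (mod 19); new modulus lcm = 15561.
    Write x = 450 + 819·t and substitute into x ≡ 11 (mod 19): 819·t ≡ 11 − 450 = -439 (mod 19).
    Reduce coefficients mod 19: 2·t ≡ 17 (mod 19).
    The inverse of 2 mod 19 is 10 (since 2·10 = 20 = 1·19 + 1), so t ≡ 10·17 = 170 ≡ 18 (mod 19).
    Then x = 450 + 819·18 = 15192, valid modulo lcm(819, 19) = 15561: x ≡ 15192 (mod 15561).
  Combine with x ≡ 3 (mod 4); new modulus lcm = 62244.
    Write x = 15192 + 15561·t and substitute into x ≡ 3 (mod 4): 15561·t ≡ 3 − 15192 = -15189 (mod 4).
    Reduce coefficients mod 4: 1·t ≡ 3 (mod 4).
    So t ≡ 3 (mod 4).
    Then x = 15192 + 15561·3 = 61875, valid modulo lcm(15561, 4) = 62244: x ≡ 61875 (mod 62244).
Verify against each original: 61875 mod 7 = 2, 61875 mod 9 = 0, 61875 mod 13 = 8, 61875 mod 19 = 11, 61875 mod 4 = 3.

x ≡ 61875 (mod 62244).


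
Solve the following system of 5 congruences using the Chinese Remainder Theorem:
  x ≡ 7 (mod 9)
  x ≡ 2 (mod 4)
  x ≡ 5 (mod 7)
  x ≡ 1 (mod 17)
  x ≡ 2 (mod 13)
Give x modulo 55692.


Product of moduli M = 9 · 4 · 7 · 17 · 13 = 55692.
Merge one congruence at a time:
  Start: x ≡ 7 (mod 9).
  Combine with x ≡ 2 (mod 4); new modulus lcm = 36.
    Write x = 7 + 9·t and substitute into x ≡ 2 (mod 4): 9·t ≡ 2 − 7 = -5 (mod 4).
    Reduce coefficients mod 4: 1·t ≡ 3 (mod 4).
    So t ≡ 3 (mod 4).
    Then x = 7 + 9·3 = 34, valid modulo lcm(9, 4) = 36: x ≡ 34 (mod 36).
  Combine with x ≡ 5 (mod 7); new modulus lcm = 252.
    Write x = 34 + 36·t and substitute into x ≡ 5 (mod 7): 36·t ≡ 5 − 34 = -29 (mod 7).
    Reduce coefficients mod 7: 1·t ≡ 6 (mod 7).
    So t ≡ 6 (mod 7).
    Then x = 34 + 36·6 = 250, valid modulo lcm(36, 7) = 252: x ≡ 250 (mod 252).
  Combine with x ≡ 1 (mod 17); new modulus lcm = 4284.
    Write x = 250 + 252·t and substitute into x ≡ 1 (mod 17): 252·t ≡ 1 − 250 = -249 (mod 17).
    Reduce coefficients mod 17: 14·t ≡ 6 (mod 17).
    The inverse of 14 mod 17 is 11 (since 14·11 = 154 = 9·17 + 1), so t ≡ 11·6 = 66 ≡ 15 (mod 17).
    Then x = 250 + 252·15 = 4030, valid modulo lcm(252, 17) = 4284: x ≡ 4030 (mod 4284).
  Combine with x ≡ 2 (mod 13); new modulus lcm = 55692.
    Write x = 4030 + 4284·t and substitute into x ≡ 2 (mod 13): 4284·t ≡ 2 − 4030 = -4028 (mod 13).
    Reduce coefficients mod 13: 7·t ≡ 2 (mod 13).
    The inverse of 7 mod 13 is 2 (since 7·2 = 14 = 1·13 + 1), so t ≡ 2·2 = 4 ≡ 4 (mod 13).
    Then x = 4030 + 4284·4 = 21166, valid modulo lcm(4284, 13) = 55692: x ≡ 21166 (mod 55692).
Verify against each original: 21166 mod 9 = 7, 21166 mod 4 = 2, 21166 mod 7 = 5, 21166 mod 17 = 1, 21166 mod 13 = 2.

x ≡ 21166 (mod 55692).


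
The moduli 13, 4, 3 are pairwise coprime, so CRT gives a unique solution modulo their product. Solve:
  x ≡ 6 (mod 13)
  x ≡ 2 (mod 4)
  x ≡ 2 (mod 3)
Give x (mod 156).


Moduli 13, 4, 3 are pairwise coprime; by CRT there is a unique solution modulo M = 13 · 4 · 3 = 156.
Solve pairwise, accumulating the modulus:
  Start with x ≡ 6 (mod 13).
  Combine with x ≡ 2 (mod 4): since gcd(13, 4) = 1, we get a unique residue mod 52.
    Write x = 6 + 13·t and substitute into x ≡ 2 (mod 4): 13·t ≡ 2 − 6 = -4 (mod 4).
    Reduce coefficients mod 4: 1·t ≡ 0 (mod 4).
    So t ≡ 0 (mod 4).
    Then x = 6 + 13·0 = 6, valid modulo lcm(13, 4) = 52: x ≡ 6 (mod 52).
  Combine with x ≡ 2 (mod 3): since gcd(52, 3) = 1, we get a unique residue mod 156.
    Write x = 6 + 52·t and substitute into x ≡ 2 (mod 3): 52·t ≡ 2 − 6 = -4 (mod 3).
    Reduce coefficients mod 3: 1·t ≡ 2 (mod 3).
    So t ≡ 2 (mod 3).
    Then x = 6 + 52·2 = 110, valid modulo lcm(52, 3) = 156: x ≡ 110 (mod 156).
Verify: 110 mod 13 = 6 ✓, 110 mod 4 = 2 ✓, 110 mod 3 = 2 ✓.

x ≡ 110 (mod 156).


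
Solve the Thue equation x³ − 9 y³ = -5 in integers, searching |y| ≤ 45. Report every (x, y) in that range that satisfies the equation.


The equation is x³ - 9y³ = -5. For fixed y, x³ = 9·y³ − 5, so a solution requires the RHS to be a perfect cube.
Strategy: iterate y from -45 to 45, compute RHS = 9·y³ − 5, and check whether it is a (positive or negative) perfect cube.
Check small values of y:
  y = 0: RHS = -5 is not a perfect cube.
  y = 1: RHS = 4 is not a perfect cube.
  y = -1: RHS = -14 is not a perfect cube.
  y = 2: RHS = 67 is not a perfect cube.
  y = -2: RHS = -77 is not a perfect cube.
  y = 3: RHS = 238 is not a perfect cube.
  y = -3: RHS = -248 is not a perfect cube.
Continuing the search up to |y| = 45 finds no solutions either.
No (x, y) in the scanned range satisfies the equation.

No integer solutions with |y| ≤ 45.


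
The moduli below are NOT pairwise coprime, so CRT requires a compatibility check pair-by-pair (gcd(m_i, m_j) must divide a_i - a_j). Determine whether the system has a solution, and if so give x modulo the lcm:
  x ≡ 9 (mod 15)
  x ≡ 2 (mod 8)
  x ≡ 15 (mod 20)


Moduli 15, 8, 20 are not pairwise coprime, so CRT works modulo lcm(m_i) when all pairwise compatibility conditions hold.
Pairwise compatibility: gcd(m_i, m_j) must divide a_i - a_j for every pair.
Merge one congruence at a time:
  Start: x ≡ 9 (mod 15).
  Combine with x ≡ 2 (mod 8): gcd(15, 8) = 1; 2 - 9 = -7, which IS divisible by 1, so compatible.
    Write x = 9 + 15·t and substitute into x ≡ 2 (mod 8): 15·t ≡ 2 − 9 = -7 (mod 8).
    Reduce coefficients mod 8: 7·t ≡ 1 (mod 8).
    The inverse of 7 mod 8 is 7 (since 7·7 = 49 = 6·8 + 1), so t ≡ 7·1 = 7 ≡ 7 (mod 8).
    Then x = 9 + 15·7 = 114, valid modulo lcm(15, 8) = 120: x ≡ 114 (mod 120).
  Combine with x ≡ 15 (mod 20): gcd(120, 20) = 20, and 15 - 114 = -99 is NOT divisible by 20.
    ⇒ system is inconsistent (no integer solution).

No solution (the system is inconsistent).


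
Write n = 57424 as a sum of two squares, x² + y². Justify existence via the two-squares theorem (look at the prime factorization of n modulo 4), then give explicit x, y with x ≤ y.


Step 1: Factor n = 57424 = 2^4 · 37 · 97.
Step 2: Check the mod-4 condition on each prime factor: 2 = 2 (special); 37 ≡ 1 (mod 4), exponent 1; 97 ≡ 1 (mod 4), exponent 1.
All primes ≡ 3 (mod 4) appear to even exponent (or don't appear), so by the two-squares theorem n IS expressible as a sum of two squares.
Step 3: Build a representation. Group n = k² · m with k = 4 and m = 37 · 97 = 3589 (a product of primes ≡ 1 (mod 4)); a representation of m scales to one of n via (k·x)² + (k·y)² = k²(x² + y²). Each prime p ≡ 1 (mod 4) is itself a sum of two squares; find a² by testing p − a² for a perfect square:
  37: 37 − 1² = 36 = 6² ⇒ 37 = 1² + 6².
  97: 97 − 1² = 96, 97 − 2² = 93, 97 − 3² = 88, 97 − 4² = 81 = 9² ⇒ 97 = 4² + 9².
  Combine using the Brahmagupta–Fibonacci identity (a² + b²)(c² + d²) = (ac − bd)² + (ad + bc)² = (ac + bd)² + (ad − bc)²:
  37 · 97 = 3589: from (1² + 6²)(4² + 9²), take (1·4 − 6·9, 1·9 + 6·4) = (4 − 54, 9 + 24) = (-50, 33); dropping signs (only squares matter) gives (50, 33); check 50² + 33² = 2500 + 1089 = 3589 ✓.
  Scale by k = 4: (4·50, 4·33) = (200, 132).
Step 4: Order so x ≤ y and verify: 132² + 200² = 17424 + 40000 = 57424 = n. ✓

n = 57424 = 132² + 200² (one valid representation with x ≤ y).


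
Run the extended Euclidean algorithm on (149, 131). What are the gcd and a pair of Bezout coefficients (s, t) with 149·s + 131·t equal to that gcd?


Euclidean algorithm on (149, 131) — divide until remainder is 0:
  149 = 1 · 131 + 18
  131 = 7 · 18 + 5
  18 = 3 · 5 + 3
  5 = 1 · 3 + 2
  3 = 1 · 2 + 1
  2 = 2 · 1 + 0
gcd(149, 131) = 1.
Track Bezout coefficients alongside the remainders: start with r₀ = 149 = a·1 + b·0 (s = 1, t = 0) and r₁ = 131 = a·0 + b·1 (s = 0, t = 1); each new remainder r_{k+1} = r_{k-1} − q_k·r_k inherits s_{k+1} = s_{k-1} − q_k·s_k, t_{k+1} = t_{k-1} − q_k·t_k, so r_k = a·s_k + b·t_k at every step:
  q = 1: r = 18, s = 1 − 1·0 = 1, t = 0 − 1·1 = -1  (check: 149·1 + 131·(-1) = 18)
  q = 7: r = 5, s = 0 − 7·1 = -7, t = 1 − 7·(-1) = 8  (check: 149·(-7) + 131·8 = 5)
  q = 3: r = 3, s = 1 − 3·(-7) = 22, t = -1 − 3·8 = -25  (check: 149·22 + 131·(-25) = 3)
  q = 1: r = 2, s = -7 − 1·22 = -29, t = 8 − 1·(-25) = 33  (check: 149·(-29) + 131·33 = 2)
  q = 1: r = 1, s = 22 − 1·(-29) = 51, t = -25 − 1·33 = -58  (check: 149·51 + 131·(-58) = 1)
The row with r = 1 (the gcd) gives the Bezout coefficients s = 51, t = -58.
Result: 149 · (51) + 131 · (-58) = 1.

gcd(149, 131) = 1; s = 51, t = -58 (check: 149·51 + 131·(-58) = 1).


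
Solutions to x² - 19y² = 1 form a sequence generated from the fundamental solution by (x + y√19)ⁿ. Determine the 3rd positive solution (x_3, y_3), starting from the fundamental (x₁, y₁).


Step 1: Find the fundamental solution (x₁, y₁) of x² - 19y² = 1.
  Expand √19 as a continued fraction. a₀ = ⌊√19⌋ = 4; iterate m_{k+1} = d_k·a_k − m_k, d_{k+1} = (19 − m_{k+1}²)/d_k, a_{k+1} = ⌊(a₀ + m_{k+1})/d_{k+1}⌋ (starting m₀ = 0, d₀ = 1), with convergents p_k = a_k·p_{k-1} + p_{k-2}, q_k = a_k·q_{k-1} + q_{k-2} (p₋₁ = 1, q₋₁ = 0):
  k = 0: a₀ = 4; p₀/q₀ = 4/1; p₀² − 19·q₀² = 16 − 19 = -3.
  k = 1: m = 4, d = 3, a = ⌊(4 + 4)/3⌋ = 2; p/q = (2·4 + 1)/(2·1 + 0) = 9/2; p² − 19·q² = 81 − 76 = 5.
  k = 2: m = 2, d = 5, a = ⌊(4 + 2)/5⌋ = 1; p/q = (1·9 + 4)/(1·2 + 1) = 13/3; p² − 19·q² = 169 − 171 = -2.
  k = 3: m = 3, d = 2, a = ⌊(4 + 3)/2⌋ = 3; p/q = (3·13 + 9)/(3·3 + 2) = 48/11; p² − 19·q² = 2304 − 2299 = 5.
  k = 4: m = 3, d = 5, a = ⌊(4 + 3)/5⌋ = 1; p/q = (1·48 + 13)/(1·11 + 3) = 61/14; p² − 19·q² = 3721 − 3724 = -3.
  k = 5: m = 2, d = 3, a = ⌊(4 + 2)/3⌋ = 2; p/q = (2·61 + 48)/(2·14 + 11) = 170/39; p² − 19·q² = 28900 − 28899 = 1.
  The first convergent with p² − 19·q² = 1 gives the fundamental solution (x₁, y₁) = (170, 39).
Step 2: Apply the recurrence (x_{n+1}, y_{n+1}) = (x₁x_n + 19y₁y_n, x₁y_n + y₁x_n) repeatedly.
  From (x_1, y_1) = (170, 39): x_2 = 170·170 + 19·39·39 = 57799; y_2 = 170·39 + 39·170 = 13260.
  From (x_2, y_2) = (57799, 13260): x_3 = 170·57799 + 19·39·13260 = 19651490; y_3 = 170·13260 + 39·57799 = 4508361.
Step 3: Verify x_3² - 19·y_3² = 386181059220100 - 386181059220099 = 1 (should be 1). ✓

(x_1, y_1) = (170, 39); (x_3, y_3) = (19651490, 4508361).


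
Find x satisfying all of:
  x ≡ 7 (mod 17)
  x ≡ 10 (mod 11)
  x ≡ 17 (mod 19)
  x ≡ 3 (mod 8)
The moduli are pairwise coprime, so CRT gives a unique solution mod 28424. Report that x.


Product of moduli M = 17 · 11 · 19 · 8 = 28424.
Merge one congruence at a time:
  Start: x ≡ 7 (mod 17).
  Combine with x ≡ 10 (mod 11); new modulus lcm = 187.
    Write x = 7 + 17·t and substitute into x ≡ 10 (mod 11): 17·t ≡ 10 − 7 = 3 (mod 11).
    Reduce coefficients mod 11: 6·t ≡ 3 (mod 11).
    The inverse of 6 mod 11 is 2 (since 6·2 = 12 = 1·11 + 1), so t ≡ 2·3 = 6 ≡ 6 (mod 11).
    Then x = 7 + 17·6 = 109, valid modulo lcm(17, 11) = 187: x ≡ 109 (mod 187).
  Combine with x ≡ 17 (mod 19); new modulus lcm = 3553.
    Write x = 109 + 187·t and substitute into x ≡ 17 (mod 19): 187·t ≡ 17 − 109 = -92 (mod 19).
    Reduce coefficients mod 19: 16·t ≡ 3 (mod 19).
    The inverse of 16 mod 19 is 6 (since 16·6 = 96 = 5·19 + 1), so t ≡ 6·3 = 18 ≡ 18 (mod 19).
    Then x = 109 + 187·18 = 3475, valid modulo lcm(187, 19) = 3553: x ≡ 3475 (mod 3553).
  Combine with x ≡ 3 (mod 8); new modulus lcm = 28424.
    Write x = 3475 + 3553·t and substitute into x ≡ 3 (mod 8): 3553·t ≡ 3 − 3475 = -3472 (mod 8).
    Reduce coefficients mod 8: 1·t ≡ 0 (mod 8).
    So t ≡ 0 (mod 8).
    Then x = 3475 + 3553·0 = 3475, valid modulo lcm(3553, 8) = 28424: x ≡ 3475 (mod 28424).
Verify against each original: 3475 mod 17 = 7, 3475 mod 11 = 10, 3475 mod 19 = 17, 3475 mod 8 = 3.

x ≡ 3475 (mod 28424).


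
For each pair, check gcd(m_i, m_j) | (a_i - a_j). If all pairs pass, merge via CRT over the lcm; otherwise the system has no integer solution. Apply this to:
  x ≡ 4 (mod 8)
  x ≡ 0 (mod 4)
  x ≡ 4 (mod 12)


Moduli 8, 4, 12 are not pairwise coprime, so CRT works modulo lcm(m_i) when all pairwise compatibility conditions hold.
Pairwise compatibility: gcd(m_i, m_j) must divide a_i - a_j for every pair.
Merge one congruence at a time:
  Start: x ≡ 4 (mod 8).
  Combine with x ≡ 0 (mod 4): gcd(8, 4) = 4; 0 - 4 = -4, which IS divisible by 4, so compatible.
    Write x = 4 + 8·t and substitute into x ≡ 0 (mod 4): 8·t ≡ 0 − 4 = -4 (mod 4).
    Divide the congruence (and modulus) by g = 4: 2·t ≡ -1 (mod 1).
    Modulo 1 every t works; take t = 0.
    Then x = 4 + 8·0 = 4, valid modulo lcm(8, 4) = 8: x ≡ 4 (mod 8).
  Combine with x ≡ 4 (mod 12): gcd(8, 12) = 4; 4 - 4 = 0, which IS divisible by 4, so compatible.
    Write x = 4 + 8·t and substitute into x ≡ 4 (mod 12): 8·t ≡ 4 − 4 = 0 (mod 12).
    Divide the congruence (and modulus) by g = 4: 2·t ≡ 0 (mod 3).
    The inverse of 2 mod 3 is 2 (since 2·2 = 4 = 1·3 + 1), so t ≡ 2·0 = 0 ≡ 0 (mod 3).
    Then x = 4 + 8·0 = 4, valid modulo lcm(8, 12) = 24: x ≡ 4 (mod 24).
Verify: 4 mod 8 = 4, 4 mod 4 = 0, 4 mod 12 = 4.

x ≡ 4 (mod 24).


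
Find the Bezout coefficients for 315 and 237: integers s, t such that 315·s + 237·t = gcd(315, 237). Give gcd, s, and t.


Euclidean algorithm on (315, 237) — divide until remainder is 0:
  315 = 1 · 237 + 78
  237 = 3 · 78 + 3
  78 = 26 · 3 + 0
gcd(315, 237) = 3.
Track Bezout coefficients alongside the remainders: start with r₀ = 315 = a·1 + b·0 (s = 1, t = 0) and r₁ = 237 = a·0 + b·1 (s = 0, t = 1); each new remainder r_{k+1} = r_{k-1} − q_k·r_k inherits s_{k+1} = s_{k-1} − q_k·s_k, t_{k+1} = t_{k-1} − q_k·t_k, so r_k = a·s_k + b·t_k at every step:
  q = 1: r = 78, s = 1 − 1·0 = 1, t = 0 − 1·1 = -1  (check: 315·1 + 237·(-1) = 78)
  q = 3: r = 3, s = 0 − 3·1 = -3, t = 1 − 3·(-1) = 4  (check: 315·(-3) + 237·4 = 3)
The row with r = 3 (the gcd) gives the Bezout coefficients s = -3, t = 4.
Result: 315 · (-3) + 237 · (4) = 3.

gcd(315, 237) = 3; s = -3, t = 4 (check: 315·(-3) + 237·4 = 3).


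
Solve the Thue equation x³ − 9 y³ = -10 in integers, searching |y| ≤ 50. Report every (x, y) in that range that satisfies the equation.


The equation is x³ - 9y³ = -10. For fixed y, x³ = 9·y³ − 10, so a solution requires the RHS to be a perfect cube.
Strategy: iterate y from -50 to 50, compute RHS = 9·y³ − 10, and check whether it is a (positive or negative) perfect cube.
Check small values of y:
  y = 0: RHS = -10 is not a perfect cube.
  y = 1: RHS = -1 = (-1)³ ⇒ x = -1 works.
  y = -1: RHS = -19 is not a perfect cube.
  y = 2: RHS = 62 is not a perfect cube.
  y = -2: RHS = -82 is not a perfect cube.
  y = 3: RHS = 233 is not a perfect cube.
  y = -3: RHS = -253 is not a perfect cube.
Continuing the search up to |y| = 50 finds no further solutions beyond those listed.
Collected solutions: (-1, 1).

Solutions (with |y| ≤ 50): (-1, 1).


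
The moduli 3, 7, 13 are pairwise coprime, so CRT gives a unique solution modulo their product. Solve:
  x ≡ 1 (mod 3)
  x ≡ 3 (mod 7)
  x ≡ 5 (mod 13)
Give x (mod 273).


Moduli 3, 7, 13 are pairwise coprime; by CRT there is a unique solution modulo M = 3 · 7 · 13 = 273.
Solve pairwise, accumulating the modulus:
  Start with x ≡ 1 (mod 3).
  Combine with x ≡ 3 (mod 7): since gcd(3, 7) = 1, we get a unique residue mod 21.
    Write x = 1 + 3·t and substitute into x ≡ 3 (mod 7): 3·t ≡ 3 − 1 = 2 (mod 7).
    The inverse of 3 mod 7 is 5 (since 3·5 = 15 = 2·7 + 1), so t ≡ 5·2 = 10 ≡ 3 (mod 7).
    Then x = 1 + 3·3 = 10, valid modulo lcm(3, 7) = 21: x ≡ 10 (mod 21).
  Combine with x ≡ 5 (mod 13): since gcd(21, 13) = 1, we get a unique residue mod 273.
    Write x = 10 + 21·t and substitute into x ≡ 5 (mod 13): 21·t ≡ 5 − 10 = -5 (mod 13).
    Reduce coefficients mod 13: 8·t ≡ 8 (mod 13).
    The inverse of 8 mod 13 is 5 (since 8·5 = 40 = 3·13 + 1), so t ≡ 5·8 = 40 ≡ 1 (mod 13).
    Then x = 10 + 21·1 = 31, valid modulo lcm(21, 13) = 273: x ≡ 31 (mod 273).
Verify: 31 mod 3 = 1 ✓, 31 mod 7 = 3 ✓, 31 mod 13 = 5 ✓.

x ≡ 31 (mod 273).


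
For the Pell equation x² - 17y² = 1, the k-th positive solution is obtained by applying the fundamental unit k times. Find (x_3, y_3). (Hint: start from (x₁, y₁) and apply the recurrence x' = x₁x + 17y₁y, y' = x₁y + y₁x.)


Step 1: Find the fundamental solution (x₁, y₁) of x² - 17y² = 1.
  Expand √17 as a continued fraction. a₀ = ⌊√17⌋ = 4; iterate m_{k+1} = d_k·a_k − m_k, d_{k+1} = (17 − m_{k+1}²)/d_k, a_{k+1} = ⌊(a₀ + m_{k+1})/d_{k+1}⌋ (starting m₀ = 0, d₀ = 1), with convergents p_k = a_k·p_{k-1} + p_{k-2}, q_k = a_k·q_{k-1} + q_{k-2} (p₋₁ = 1, q₋₁ = 0):
  k = 0: a₀ = 4; p₀/q₀ = 4/1; p₀² − 17·q₀² = 16 − 17 = -1.
  k = 1: m = 4, d = 1, a = ⌊(4 + 4)/1⌋ = 8; p/q = (8·4 + 1)/(8·1 + 0) = 33/8; p² − 17·q² = 1089 − 1088 = 1.
  The first convergent with p² − 17·q² = 1 gives the fundamental solution (x₁, y₁) = (33, 8).
Step 2: Apply the recurrence (x_{n+1}, y_{n+1}) = (x₁x_n + 17y₁y_n, x₁y_n + y₁x_n) repeatedly.
  From (x_1, y_1) = (33, 8): x_2 = 33·33 + 17·8·8 = 2177; y_2 = 33·8 + 8·33 = 528.
  From (x_2, y_2) = (2177, 528): x_3 = 33·2177 + 17·8·528 = 143649; y_3 = 33·528 + 8·2177 = 34840.
Step 3: Verify x_3² - 17·y_3² = 20635035201 - 20635035200 = 1 (should be 1). ✓

(x_1, y_1) = (33, 8); (x_3, y_3) = (143649, 34840).


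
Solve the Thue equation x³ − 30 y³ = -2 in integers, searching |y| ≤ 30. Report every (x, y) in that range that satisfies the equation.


The equation is x³ - 30y³ = -2. For fixed y, x³ = 30·y³ − 2, so a solution requires the RHS to be a perfect cube.
Strategy: iterate y from -30 to 30, compute RHS = 30·y³ − 2, and check whether it is a (positive or negative) perfect cube.
Check small values of y:
  y = 0: RHS = -2 is not a perfect cube.
  y = 1: RHS = 28 is not a perfect cube.
  y = -1: RHS = -32 is not a perfect cube.
  y = 2: RHS = 238 is not a perfect cube.
  y = -2: RHS = -242 is not a perfect cube.
  y = 3: RHS = 808 is not a perfect cube.
  y = -3: RHS = -812 is not a perfect cube.
Continuing the search up to |y| = 30 finds no solutions either.
No (x, y) in the scanned range satisfies the equation.

No integer solutions with |y| ≤ 30.


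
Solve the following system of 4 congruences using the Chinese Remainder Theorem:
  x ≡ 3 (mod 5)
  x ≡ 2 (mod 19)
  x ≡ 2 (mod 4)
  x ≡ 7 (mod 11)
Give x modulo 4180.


Product of moduli M = 5 · 19 · 4 · 11 = 4180.
Merge one congruence at a time:
  Start: x ≡ 3 (mod 5).
  Combine with x ≡ 2 (mod 19); new modulus lcm = 95.
    Write x = 3 + 5·t and substitute into x ≡ 2 (mod 19): 5·t ≡ 2 − 3 = -1 (mod 19).
    Reduce coefficients mod 19: 5·t ≡ 18 (mod 19).
    The inverse of 5 mod 19 is 4 (since 5·4 = 20 = 1·19 + 1), so t ≡ 4·18 = 72 ≡ 15 (mod 19).
    Then x = 3 + 5·15 = 78, valid modulo lcm(5, 19) = 95: x ≡ 78 (mod 95).
  Combine with x ≡ 2 (mod 4); new modulus lcm = 380.
    Write x = 78 + 95·t and substitute into x ≡ 2 (mod 4): 95·t ≡ 2 − 78 = -76 (mod 4).
    Reduce coefficients mod 4: 3·t ≡ 0 (mod 4).
    The inverse of 3 mod 4 is 3 (since 3·3 = 9 = 2·4 + 1), so t ≡ 3·0 = 0 ≡ 0 (mod 4).
    Then x = 78 + 95·0 = 78, valid modulo lcm(95, 4) = 380: x ≡ 78 (mod 380).
  Combine with x ≡ 7 (mod 11); new modulus lcm = 4180.
    Write x = 78 + 380·t and substitute into x ≡ 7 (mod 11): 380·t ≡ 7 − 78 = -71 (mod 11).
    Reduce coefficients mod 11: 6·t ≡ 6 (mod 11).
    The inverse of 6 mod 11 is 2 (since 6·2 = 12 = 1·11 + 1), so t ≡ 2·6 = 12 ≡ 1 (mod 11).
    Then x = 78 + 380·1 = 458, valid modulo lcm(380, 11) = 4180: x ≡ 458 (mod 4180).
Verify against each original: 458 mod 5 = 3, 458 mod 19 = 2, 458 mod 4 = 2, 458 mod 11 = 7.

x ≡ 458 (mod 4180).


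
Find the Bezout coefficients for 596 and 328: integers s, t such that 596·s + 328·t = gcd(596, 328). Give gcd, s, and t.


Euclidean algorithm on (596, 328) — divide until remainder is 0:
  596 = 1 · 328 + 268
  328 = 1 · 268 + 60
  268 = 4 · 60 + 28
  60 = 2 · 28 + 4
  28 = 7 · 4 + 0
gcd(596, 328) = 4.
Track Bezout coefficients alongside the remainders: start with r₀ = 596 = a·1 + b·0 (s = 1, t = 0) and r₁ = 328 = a·0 + b·1 (s = 0, t = 1); each new remainder r_{k+1} = r_{k-1} − q_k·r_k inherits s_{k+1} = s_{k-1} − q_k·s_k, t_{k+1} = t_{k-1} − q_k·t_k, so r_k = a·s_k + b·t_k at every step:
  q = 1: r = 268, s = 1 − 1·0 = 1, t = 0 − 1·1 = -1  (check: 596·1 + 328·(-1) = 268)
  q = 1: r = 60, s = 0 − 1·1 = -1, t = 1 − 1·(-1) = 2  (check: 596·(-1) + 328·2 = 60)
  q = 4: r = 28, s = 1 − 4·(-1) = 5, t = -1 − 4·2 = -9  (check: 596·5 + 328·(-9) = 28)
  q = 2: r = 4, s = -1 − 2·5 = -11, t = 2 − 2·(-9) = 20  (check: 596·(-11) + 328·20 = 4)
The row with r = 4 (the gcd) gives the Bezout coefficients s = -11, t = 20.
Result: 596 · (-11) + 328 · (20) = 4.

gcd(596, 328) = 4; s = -11, t = 20 (check: 596·(-11) + 328·20 = 4).


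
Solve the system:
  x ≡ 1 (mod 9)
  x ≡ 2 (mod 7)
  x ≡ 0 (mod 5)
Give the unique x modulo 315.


Moduli 9, 7, 5 are pairwise coprime; by CRT there is a unique solution modulo M = 9 · 7 · 5 = 315.
Solve pairwise, accumulating the modulus:
  Start with x ≡ 1 (mod 9).
  Combine with x ≡ 2 (mod 7): since gcd(9, 7) = 1, we get a unique residue mod 63.
    Write x = 1 + 9·t and substitute into x ≡ 2 (mod 7): 9·t ≡ 2 − 1 = 1 (mod 7).
    Reduce coefficients mod 7: 2·t ≡ 1 (mod 7).
    The inverse of 2 mod 7 is 4 (since 2·4 = 8 = 1·7 + 1), so t ≡ 4·1 = 4 ≡ 4 (mod 7).
    Then x = 1 + 9·4 = 37, valid modulo lcm(9, 7) = 63: x ≡ 37 (mod 63).
  Combine with x ≡ 0 (mod 5): since gcd(63, 5) = 1, we get a unique residue mod 315.
    Write x = 37 + 63·t and substitute into x ≡ 0 (mod 5): 63·t ≡ 0 − 37 = -37 (mod 5).
    Reduce coefficients mod 5: 3·t ≡ 3 (mod 5).
    The inverse of 3 mod 5 is 2 (since 3·2 = 6 = 1·5 + 1), so t ≡ 2·3 = 6 ≡ 1 (mod 5).
    Then x = 37 + 63·1 = 100, valid modulo lcm(63, 5) = 315: x ≡ 100 (mod 315).
Verify: 100 mod 9 = 1 ✓, 100 mod 7 = 2 ✓, 100 mod 5 = 0 ✓.

x ≡ 100 (mod 315).


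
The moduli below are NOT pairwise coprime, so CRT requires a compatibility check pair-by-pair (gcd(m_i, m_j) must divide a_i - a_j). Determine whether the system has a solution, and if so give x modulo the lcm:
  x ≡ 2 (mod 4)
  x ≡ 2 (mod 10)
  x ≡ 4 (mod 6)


Moduli 4, 10, 6 are not pairwise coprime, so CRT works modulo lcm(m_i) when all pairwise compatibility conditions hold.
Pairwise compatibility: gcd(m_i, m_j) must divide a_i - a_j for every pair.
Merge one congruence at a time:
  Start: x ≡ 2 (mod 4).
  Combine with x ≡ 2 (mod 10): gcd(4, 10) = 2; 2 - 2 = 0, which IS divisible by 2, so compatible.
    Write x = 2 + 4·t and substitute into x ≡ 2 (mod 10): 4·t ≡ 2 − 2 = 0 (mod 10).
    Divide the congruence (and modulus) by g = 2: 2·t ≡ 0 (mod 5).
    The inverse of 2 mod 5 is 3 (since 2·3 = 6 = 1·5 + 1), so t ≡ 3·0 = 0 ≡ 0 (mod 5).
    Then x = 2 + 4·0 = 2, valid modulo lcm(4, 10) = 20: x ≡ 2 (mod 20).
  Combine with x ≡ 4 (mod 6): gcd(20, 6) = 2; 4 - 2 = 2, which IS divisible by 2, so compatible.
    Write x = 2 + 20·t and substitute into x ≡ 4 (mod 6): 20·t ≡ 4 − 2 = 2 (mod 6).
    Divide the congruence (and modulus) by g = 2: 10·t ≡ 1 (mod 3).
    Reduce coefficients mod 3: 1·t ≡ 1 (mod 3).
    So t ≡ 1 (mod 3).
    Then x = 2 + 20·1 = 22, valid modulo lcm(20, 6) = 60: x ≡ 22 (mod 60).
Verify: 22 mod 4 = 2, 22 mod 10 = 2, 22 mod 6 = 4.

x ≡ 22 (mod 60).


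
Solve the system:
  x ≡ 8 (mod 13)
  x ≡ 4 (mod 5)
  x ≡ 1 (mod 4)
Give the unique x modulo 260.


Moduli 13, 5, 4 are pairwise coprime; by CRT there is a unique solution modulo M = 13 · 5 · 4 = 260.
Solve pairwise, accumulating the modulus:
  Start with x ≡ 8 (mod 13).
  Combine with x ≡ 4 (mod 5): since gcd(13, 5) = 1, we get a unique residue mod 65.
    Write x = 8 + 13·t and substitute into x ≡ 4 (mod 5): 13·t ≡ 4 − 8 = -4 (mod 5).
    Reduce coefficients mod 5: 3·t ≡ 1 (mod 5).
    The inverse of 3 mod 5 is 2 (since 3·2 = 6 = 1·5 + 1), so t ≡ 2·1 = 2 ≡ 2 (mod 5).
    Then x = 8 + 13·2 = 34, valid modulo lcm(13, 5) = 65: x ≡ 34 (mod 65).
  Combine with x ≡ 1 (mod 4): since gcd(65, 4) = 1, we get a unique residue mod 260.
    Write x = 34 + 65·t and substitute into x ≡ 1 (mod 4): 65·t ≡ 1 − 34 = -33 (mod 4).
    Reduce coefficients mod 4: 1·t ≡ 3 (mod 4).
    So t ≡ 3 (mod 4).
    Then x = 34 + 65·3 = 229, valid modulo lcm(65, 4) = 260: x ≡ 229 (mod 260).
Verify: 229 mod 13 = 8 ✓, 229 mod 5 = 4 ✓, 229 mod 4 = 1 ✓.

x ≡ 229 (mod 260).


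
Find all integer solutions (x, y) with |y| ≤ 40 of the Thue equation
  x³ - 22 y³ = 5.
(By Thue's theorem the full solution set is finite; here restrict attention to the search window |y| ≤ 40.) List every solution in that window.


The equation is x³ - 22y³ = 5. For fixed y, x³ = 22·y³ + 5, so a solution requires the RHS to be a perfect cube.
Strategy: iterate y from -40 to 40, compute RHS = 22·y³ + 5, and check whether it is a (positive or negative) perfect cube.
Check small values of y:
  y = 0: RHS = 5 is not a perfect cube.
  y = 1: RHS = 27 = (3)³ ⇒ x = 3 works.
  y = -1: RHS = -17 is not a perfect cube.
  y = 2: RHS = 181 is not a perfect cube.
  y = -2: RHS = -171 is not a perfect cube.
  y = 3: RHS = 599 is not a perfect cube.
  y = -3: RHS = -589 is not a perfect cube.
Continuing the search up to |y| = 40 finds no further solutions beyond those listed.
Collected solutions: (3, 1).

Solutions (with |y| ≤ 40): (3, 1).


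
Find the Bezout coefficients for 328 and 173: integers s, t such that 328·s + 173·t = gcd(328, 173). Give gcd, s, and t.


Euclidean algorithm on (328, 173) — divide until remainder is 0:
  328 = 1 · 173 + 155
  173 = 1 · 155 + 18
  155 = 8 · 18 + 11
  18 = 1 · 11 + 7
  11 = 1 · 7 + 4
  7 = 1 · 4 + 3
  4 = 1 · 3 + 1
  3 = 3 · 1 + 0
gcd(328, 173) = 1.
Track Bezout coefficients alongside the remainders: start with r₀ = 328 = a·1 + b·0 (s = 1, t = 0) and r₁ = 173 = a·0 + b·1 (s = 0, t = 1); each new remainder r_{k+1} = r_{k-1} − q_k·r_k inherits s_{k+1} = s_{k-1} − q_k·s_k, t_{k+1} = t_{k-1} − q_k·t_k, so r_k = a·s_k + b·t_k at every step:
  q = 1: r = 155, s = 1 − 1·0 = 1, t = 0 − 1·1 = -1  (check: 328·1 + 173·(-1) = 155)
  q = 1: r = 18, s = 0 − 1·1 = -1, t = 1 − 1·(-1) = 2  (check: 328·(-1) + 173·2 = 18)
  q = 8: r = 11, s = 1 − 8·(-1) = 9, t = -1 − 8·2 = -17  (check: 328·9 + 173·(-17) = 11)
  q = 1: r = 7, s = -1 − 1·9 = -10, t = 2 − 1·(-17) = 19  (check: 328·(-10) + 173·19 = 7)
  q = 1: r = 4, s = 9 − 1·(-10) = 19, t = -17 − 1·19 = -36  (check: 328·19 + 173·(-36) = 4)
  q = 1: r = 3, s = -10 − 1·19 = -29, t = 19 − 1·(-36) = 55  (check: 328·(-29) + 173·55 = 3)
  q = 1: r = 1, s = 19 − 1·(-29) = 48, t = -36 − 1·55 = -91  (check: 328·48 + 173·(-91) = 1)
The row with r = 1 (the gcd) gives the Bezout coefficients s = 48, t = -91.
Result: 328 · (48) + 173 · (-91) = 1.

gcd(328, 173) = 1; s = 48, t = -91 (check: 328·48 + 173·(-91) = 1).


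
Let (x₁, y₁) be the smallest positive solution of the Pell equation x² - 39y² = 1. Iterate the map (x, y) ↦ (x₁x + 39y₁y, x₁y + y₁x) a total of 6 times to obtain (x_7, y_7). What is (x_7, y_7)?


Step 1: Find the fundamental solution (x₁, y₁) of x² - 39y² = 1.
  Expand √39 as a continued fraction. a₀ = ⌊√39⌋ = 6; iterate m_{k+1} = d_k·a_k − m_k, d_{k+1} = (39 − m_{k+1}²)/d_k, a_{k+1} = ⌊(a₀ + m_{k+1})/d_{k+1}⌋ (starting m₀ = 0, d₀ = 1), with convergents p_k = a_k·p_{k-1} + p_{k-2}, q_k = a_k·q_{k-1} + q_{k-2} (p₋₁ = 1, q₋₁ = 0):
  k = 0: a₀ = 6; p₀/q₀ = 6/1; p₀² − 39·q₀² = 36 − 39 = -3.
  k = 1: m = 6, d = 3, a = ⌊(6 + 6)/3⌋ = 4; p/q = (4·6 + 1)/(4·1 + 0) = 25/4; p² − 39·q² = 625 − 624 = 1.
  The first convergent with p² − 39·q² = 1 gives the fundamental solution (x₁, y₁) = (25, 4).
Step 2: Apply the recurrence (x_{n+1}, y_{n+1}) = (x₁x_n + 39y₁y_n, x₁y_n + y₁x_n) repeatedly.
  From (x_1, y_1) = (25, 4): x_2 = 25·25 + 39·4·4 = 1249; y_2 = 25·4 + 4·25 = 200.
  From (x_2, y_2) = (1249, 200): x_3 = 25·1249 + 39·4·200 = 62425; y_3 = 25·200 + 4·1249 = 9996.
  From (x_3, y_3) = (62425, 9996): x_4 = 25·62425 + 39·4·9996 = 3120001; y_4 = 25·9996 + 4·62425 = 499600.
  From (x_4, y_4) = (3120001, 499600): x_5 = 25·3120001 + 39·4·499600 = 155937625; y_5 = 25·499600 + 4·3120001 = 24970004.
  From (x_5, y_5) = (155937625, 24970004): x_6 = 25·155937625 + 39·4·24970004 = 7793761249; y_6 = 25·24970004 + 4·155937625 = 1248000600.
  From (x_6, y_6) = (7793761249, 1248000600): x_7 = 25·7793761249 + 39·4·1248000600 = 389532124825; y_7 = 25·1248000600 + 4·7793761249 = 62375059996.
Step 3: Verify x_7² - 39·y_7² = 151735276270679381280625 - 151735276270679381280624 = 1 (should be 1). ✓

(x_1, y_1) = (25, 4); (x_7, y_7) = (389532124825, 62375059996).


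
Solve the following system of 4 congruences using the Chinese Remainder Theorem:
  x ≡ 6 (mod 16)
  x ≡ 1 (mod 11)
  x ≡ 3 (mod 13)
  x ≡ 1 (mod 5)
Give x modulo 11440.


Product of moduli M = 16 · 11 · 13 · 5 = 11440.
Merge one congruence at a time:
  Start: x ≡ 6 (mod 16).
  Combine with x ≡ 1 (mod 11); new modulus lcm = 176.
    Write x = 6 + 16·t and substitute into x ≡ 1 (mod 11): 16·t ≡ 1 − 6 = -5 (mod 11).
    Reduce coefficients mod 11: 5·t ≡ 6 (mod 11).
    The inverse of 5 mod 11 is 9 (since 5·9 = 45 = 4·11 + 1), so t ≡ 9·6 = 54 ≡ 10 (mod 11).
    Then x = 6 + 16·10 = 166, valid modulo lcm(16, 11) = 176: x ≡ 166 (mod 176).
  Combine with x ≡ 3 (mod 13); new modulus lcm = 2288.
    Write x = 166 + 176·t and substitute into x ≡ 3 (mod 13): 176·t ≡ 3 − 166 = -163 (mod 13).
    Reduce coefficients mod 13: 7·t ≡ 6 (mod 13).
    The inverse of 7 mod 13 is 2 (since 7·2 = 14 = 1·13 + 1), so t ≡ 2·6 = 12 ≡ 12 (mod 13).
    Then x = 166 + 176·12 = 2278, valid modulo lcm(176, 13) = 2288: x ≡ 2278 (mod 2288).
  Combine with x ≡ 1 (mod 5); new modulus lcm = 11440.
    Write x = 2278 + 2288·t and substitute into x ≡ 1 (mod 5): 2288·t ≡ 1 − 2278 = -2277 (mod 5).
    Reduce coefficients mod 5: 3·t ≡ 3 (mod 5).
    The inverse of 3 mod 5 is 2 (since 3·2 = 6 = 1·5 + 1), so t ≡ 2·3 = 6 ≡ 1 (mod 5).
    Then x = 2278 + 2288·1 = 4566, valid modulo lcm(2288, 5) = 11440: x ≡ 4566 (mod 11440).
Verify against each original: 4566 mod 16 = 6, 4566 mod 11 = 1, 4566 mod 13 = 3, 4566 mod 5 = 1.

x ≡ 4566 (mod 11440).


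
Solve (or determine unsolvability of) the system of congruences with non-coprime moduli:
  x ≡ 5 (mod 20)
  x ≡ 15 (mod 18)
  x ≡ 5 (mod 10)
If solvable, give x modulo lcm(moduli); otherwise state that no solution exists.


Moduli 20, 18, 10 are not pairwise coprime, so CRT works modulo lcm(m_i) when all pairwise compatibility conditions hold.
Pairwise compatibility: gcd(m_i, m_j) must divide a_i - a_j for every pair.
Merge one congruence at a time:
  Start: x ≡ 5 (mod 20).
  Combine with x ≡ 15 (mod 18): gcd(20, 18) = 2; 15 - 5 = 10, which IS divisible by 2, so compatible.
    Write x = 5 + 20·t and substitute into x ≡ 15 (mod 18): 20·t ≡ 15 − 5 = 10 (mod 18).
    Divide the congruence (and modulus) by g = 2: 10·t ≡ 5 (mod 9).
    Reduce coefficients mod 9: 1·t ≡ 5 (mod 9).
    So t ≡ 5 (mod 9).
    Then x = 5 + 20·5 = 105, valid modulo lcm(20, 18) = 180: x ≡ 105 (mod 180).
  Combine with x ≡ 5 (mod 10): gcd(180, 10) = 10; 5 - 105 = -100, which IS divisible by 10, so compatible.
    Write x = 105 + 180·t and substitute into x ≡ 5 (mod 10): 180·t ≡ 5 − 105 = -100 (mod 10).
    Divide the congruence (and modulus) by g = 10: 18·t ≡ -10 (mod 1).
    Modulo 1 every t works; take t = 0.
    Then x = 105 + 180·0 = 105, valid modulo lcm(180, 10) = 180: x ≡ 105 (mod 180).
Verify: 105 mod 20 = 5, 105 mod 18 = 15, 105 mod 10 = 5.

x ≡ 105 (mod 180).


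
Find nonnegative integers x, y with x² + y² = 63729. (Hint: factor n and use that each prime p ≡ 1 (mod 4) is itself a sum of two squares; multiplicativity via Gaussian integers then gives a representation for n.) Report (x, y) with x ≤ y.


Step 1: Factor n = 63729 = 3^2 · 73 · 97.
Step 2: Check the mod-4 condition on each prime factor: 3 ≡ 3 (mod 4), exponent 2 (must be even); 73 ≡ 1 (mod 4), exponent 1; 97 ≡ 1 (mod 4), exponent 1.
All primes ≡ 3 (mod 4) appear to even exponent (or don't appear), so by the two-squares theorem n IS expressible as a sum of two squares.
Step 3: Build a representation. Group n = k² · m with k = 3 and m = 73 · 97 = 7081 (a product of primes ≡ 1 (mod 4)); a representation of m scales to one of n via (k·x)² + (k·y)² = k²(x² + y²). Each prime p ≡ 1 (mod 4) is itself a sum of two squares; find a² by testing p − a² for a perfect square:
  73: 73 − 1² = 72, 73 − 2² = 69, 73 − 3² = 64 = 8² ⇒ 73 = 3² + 8².
  97: 97 − 1² = 96, 97 − 2² = 93, 97 − 3² = 88, 97 − 4² = 81 = 9² ⇒ 97 = 4² + 9².
  Combine using the Brahmagupta–Fibonacci identity (a² + b²)(c² + d²) = (ac − bd)² + (ad + bc)² = (ac + bd)² + (ad − bc)²:
  73 · 97 = 7081: from (3² + 8²)(4² + 9²), take (3·4 − 8·9, 3·9 + 8·4) = (12 − 72, 27 + 32) = (-60, 59); dropping signs (only squares matter) gives (60, 59); check 60² + 59² = 3600 + 3481 = 7081 ✓.
  Scale by k = 3: (3·60, 3·59) = (180, 177).
Step 4: Order so x ≤ y and verify: 177² + 180² = 31329 + 32400 = 63729 = n. ✓

n = 63729 = 177² + 180² (one valid representation with x ≤ y).
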